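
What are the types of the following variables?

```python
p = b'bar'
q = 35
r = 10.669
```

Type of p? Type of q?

p is bytes; q is int

bytes, int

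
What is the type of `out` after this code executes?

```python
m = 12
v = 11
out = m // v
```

int // int returns int (12 // 11 = 1)

int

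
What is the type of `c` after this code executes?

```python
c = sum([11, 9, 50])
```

sum() of ints returns int

int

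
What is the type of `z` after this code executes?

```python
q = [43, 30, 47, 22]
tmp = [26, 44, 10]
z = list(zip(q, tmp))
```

list(zip(...)) returns a list of tuples

list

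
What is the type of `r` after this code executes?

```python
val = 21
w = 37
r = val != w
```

Comparison operators return bool

bool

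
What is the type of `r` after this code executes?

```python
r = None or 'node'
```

'or' with None returns the other value ('node', str)

str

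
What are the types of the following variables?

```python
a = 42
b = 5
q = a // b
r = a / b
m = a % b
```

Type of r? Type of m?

int / int returns float; int % int returns int

float, int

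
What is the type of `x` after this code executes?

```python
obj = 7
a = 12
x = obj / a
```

int / int always returns float in Python 3 (7 / 12 = 0.583333)

float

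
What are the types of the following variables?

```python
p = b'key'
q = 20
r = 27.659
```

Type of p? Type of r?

p is bytes; r is float

bytes, float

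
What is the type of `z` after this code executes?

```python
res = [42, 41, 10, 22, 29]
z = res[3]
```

Indexing a list of ints returns int (res[3] = 22)

int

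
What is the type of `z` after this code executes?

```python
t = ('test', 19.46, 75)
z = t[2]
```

Index 2 of tuple is 75 which is int

int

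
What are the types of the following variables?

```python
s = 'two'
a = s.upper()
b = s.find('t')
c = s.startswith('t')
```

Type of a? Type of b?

str.upper() returns str; str.find() returns int

str, int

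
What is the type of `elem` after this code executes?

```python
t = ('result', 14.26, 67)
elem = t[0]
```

Index 0 of tuple is 'result' which is str

str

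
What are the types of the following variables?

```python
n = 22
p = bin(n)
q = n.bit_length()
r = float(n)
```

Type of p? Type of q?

bin() returns str; int.bit_length() returns int

str, int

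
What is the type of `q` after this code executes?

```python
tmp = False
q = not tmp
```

'not' always returns bool

bool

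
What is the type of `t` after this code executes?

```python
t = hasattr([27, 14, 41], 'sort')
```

hasattr() returns bool

bool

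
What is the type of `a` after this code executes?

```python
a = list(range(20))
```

list(range(...)) returns list

list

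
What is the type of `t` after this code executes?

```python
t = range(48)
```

range() returns a range object

range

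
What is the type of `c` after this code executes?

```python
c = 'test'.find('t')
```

str.find() returns int (index, or -1)

int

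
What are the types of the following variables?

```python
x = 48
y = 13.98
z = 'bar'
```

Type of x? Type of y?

x is int; y is float

int, float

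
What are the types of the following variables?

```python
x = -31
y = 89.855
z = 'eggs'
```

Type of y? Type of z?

y is float; z is str

float, str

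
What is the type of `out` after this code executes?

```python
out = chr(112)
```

chr() returns str (single character)

str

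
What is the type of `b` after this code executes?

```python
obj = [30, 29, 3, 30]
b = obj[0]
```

Indexing a list of ints returns int (obj[0] = 30)

int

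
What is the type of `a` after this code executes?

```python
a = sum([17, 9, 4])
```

sum() of ints returns int

int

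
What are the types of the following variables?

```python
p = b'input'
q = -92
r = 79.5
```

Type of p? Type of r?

p is bytes; r is float

bytes, float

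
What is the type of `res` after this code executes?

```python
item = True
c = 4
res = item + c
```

bool + int returns int (True is 1, so 1 + 4 = 5)

int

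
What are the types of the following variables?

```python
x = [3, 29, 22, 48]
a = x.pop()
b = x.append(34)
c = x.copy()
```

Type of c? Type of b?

list.copy() returns list; list.append() returns None

list, NoneType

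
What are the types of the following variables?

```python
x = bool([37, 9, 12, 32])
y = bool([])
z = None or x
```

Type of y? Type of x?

bool() returns bool; bool() returns bool

bool, bool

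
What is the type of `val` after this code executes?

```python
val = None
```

None has type NoneType

NoneType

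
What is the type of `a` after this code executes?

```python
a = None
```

None has type NoneType

NoneType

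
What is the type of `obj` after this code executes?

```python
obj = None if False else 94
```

Ternary: condition is False, else branch (94) taken → int

int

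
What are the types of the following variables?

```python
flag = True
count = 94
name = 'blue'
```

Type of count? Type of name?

count is int; name is str

int, str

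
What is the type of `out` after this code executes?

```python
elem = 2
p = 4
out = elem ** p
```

int ** positive int returns int (2 ** 4 = 16)

int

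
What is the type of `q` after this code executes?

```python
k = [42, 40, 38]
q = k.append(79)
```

list.append() returns None (mutates in place)

NoneType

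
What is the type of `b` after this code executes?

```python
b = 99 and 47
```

'and' returns the last value when all truthy (47, which is int)

int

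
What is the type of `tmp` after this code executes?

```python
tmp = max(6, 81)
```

max() of ints returns int

int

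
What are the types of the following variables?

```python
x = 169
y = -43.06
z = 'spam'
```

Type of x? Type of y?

x is int; y is float

int, float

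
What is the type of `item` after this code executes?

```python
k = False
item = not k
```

'not' always returns bool

bool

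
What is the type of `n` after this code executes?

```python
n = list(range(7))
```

list(range(...)) returns list

list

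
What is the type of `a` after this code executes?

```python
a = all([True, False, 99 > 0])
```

all() returns bool

bool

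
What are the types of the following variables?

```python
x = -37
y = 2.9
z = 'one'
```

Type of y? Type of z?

y is float; z is str

float, str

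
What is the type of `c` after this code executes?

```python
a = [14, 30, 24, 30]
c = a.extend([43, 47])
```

list.extend() returns None

NoneType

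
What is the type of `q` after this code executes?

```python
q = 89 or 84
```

'or' returns the first truthy value (89, which is int)

int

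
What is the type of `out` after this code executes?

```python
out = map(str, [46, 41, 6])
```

map() returns a map iterator object

map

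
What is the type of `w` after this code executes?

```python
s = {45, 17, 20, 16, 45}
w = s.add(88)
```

set.add() returns None (mutates in place)

NoneType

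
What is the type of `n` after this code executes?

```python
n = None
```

None has type NoneType

NoneType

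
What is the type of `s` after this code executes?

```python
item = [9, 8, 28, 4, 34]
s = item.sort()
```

list.sort() returns None (sorts in place)

NoneType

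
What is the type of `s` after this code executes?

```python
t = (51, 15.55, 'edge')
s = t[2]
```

Index 2 of tuple is 'edge' which is str

str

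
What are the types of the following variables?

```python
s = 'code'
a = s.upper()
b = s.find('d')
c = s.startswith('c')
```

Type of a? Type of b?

str.upper() returns str; str.find() returns int

str, int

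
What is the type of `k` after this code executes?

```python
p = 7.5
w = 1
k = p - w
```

float - int returns float (7.5 - 1 = 6.5)

float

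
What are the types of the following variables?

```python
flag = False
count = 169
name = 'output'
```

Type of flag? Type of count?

flag is bool; count is int

bool, int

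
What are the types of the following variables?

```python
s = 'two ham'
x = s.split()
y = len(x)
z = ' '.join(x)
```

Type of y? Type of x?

len() returns int; str.split() returns list

int, list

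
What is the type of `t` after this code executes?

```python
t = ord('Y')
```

ord() returns int (Unicode code point)

int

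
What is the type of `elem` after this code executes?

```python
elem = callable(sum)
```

callable() returns bool

bool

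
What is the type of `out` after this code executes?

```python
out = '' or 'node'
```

'or' returns first truthy value ('node', which is str)

str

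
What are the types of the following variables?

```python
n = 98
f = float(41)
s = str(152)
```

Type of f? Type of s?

f is float; s is str

float, str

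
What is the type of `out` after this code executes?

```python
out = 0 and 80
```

'and' returns the first falsy value (0, which is int)

int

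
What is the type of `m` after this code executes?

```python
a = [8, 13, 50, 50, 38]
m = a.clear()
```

list.clear() returns None

NoneType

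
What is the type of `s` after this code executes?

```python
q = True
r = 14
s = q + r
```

bool + int returns int (True is 1, so 1 + 14 = 15)

int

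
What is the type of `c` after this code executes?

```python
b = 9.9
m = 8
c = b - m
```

float - int returns float (9.9 - 8 = 1.9)

float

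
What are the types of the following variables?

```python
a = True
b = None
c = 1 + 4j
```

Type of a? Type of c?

a is bool; c is complex

bool, complex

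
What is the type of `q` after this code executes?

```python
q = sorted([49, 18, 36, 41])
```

sorted() always returns list

list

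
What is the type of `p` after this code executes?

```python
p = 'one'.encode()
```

str.encode() returns bytes

bytes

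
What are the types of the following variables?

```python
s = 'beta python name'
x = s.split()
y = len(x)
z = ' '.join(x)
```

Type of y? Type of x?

len() returns int; str.split() returns list

int, list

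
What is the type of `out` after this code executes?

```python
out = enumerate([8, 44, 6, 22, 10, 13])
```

enumerate() returns an enumerate iterator object

enumerate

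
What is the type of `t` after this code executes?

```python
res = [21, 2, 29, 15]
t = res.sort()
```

list.sort() returns None (sorts in place)

NoneType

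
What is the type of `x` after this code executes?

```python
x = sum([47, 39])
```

sum() of ints returns int

int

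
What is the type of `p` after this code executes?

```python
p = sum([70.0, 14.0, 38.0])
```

sum() of floats returns float

float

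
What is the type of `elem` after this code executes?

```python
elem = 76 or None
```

'or' returns first truthy value (76, int)

int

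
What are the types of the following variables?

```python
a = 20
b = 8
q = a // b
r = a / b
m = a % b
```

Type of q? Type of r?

int // int returns int; int / int returns float

int, float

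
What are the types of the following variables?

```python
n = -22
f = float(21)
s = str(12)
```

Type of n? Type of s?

n is int; s is str

int, str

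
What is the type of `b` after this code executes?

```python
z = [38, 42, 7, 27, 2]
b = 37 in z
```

'in' operator returns bool

bool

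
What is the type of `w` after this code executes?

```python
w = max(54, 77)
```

max() of ints returns int

int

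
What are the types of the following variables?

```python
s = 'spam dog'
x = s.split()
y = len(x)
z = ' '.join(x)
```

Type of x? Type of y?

str.split() returns list; len() returns int

list, int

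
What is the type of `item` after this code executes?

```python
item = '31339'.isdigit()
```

str.isdigit() returns bool

bool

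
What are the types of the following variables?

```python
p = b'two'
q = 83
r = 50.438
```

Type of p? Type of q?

p is bytes; q is int

bytes, int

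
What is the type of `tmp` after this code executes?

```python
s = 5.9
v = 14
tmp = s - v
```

float - int returns float (5.9 - 14 = -8.1)

float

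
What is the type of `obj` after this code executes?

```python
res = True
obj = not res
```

'not' always returns bool

bool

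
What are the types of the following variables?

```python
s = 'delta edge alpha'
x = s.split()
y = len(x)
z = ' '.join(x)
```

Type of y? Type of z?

len() returns int; str.join() returns str

int, str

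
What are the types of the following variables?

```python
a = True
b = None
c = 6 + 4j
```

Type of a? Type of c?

a is bool; c is complex

bool, complex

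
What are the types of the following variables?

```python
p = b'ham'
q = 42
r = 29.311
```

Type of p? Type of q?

p is bytes; q is int

bytes, int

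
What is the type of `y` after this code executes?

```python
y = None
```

None has type NoneType

NoneType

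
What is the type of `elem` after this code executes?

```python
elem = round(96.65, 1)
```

round() with ndigits arg returns float

float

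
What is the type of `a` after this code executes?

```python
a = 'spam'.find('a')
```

str.find() returns int (index, or -1)

int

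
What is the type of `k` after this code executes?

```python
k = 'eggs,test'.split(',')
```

str.split() returns list

list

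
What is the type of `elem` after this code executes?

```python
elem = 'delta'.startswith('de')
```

str.startswith() returns bool

bool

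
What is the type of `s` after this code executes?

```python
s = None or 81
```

'or' with None returns the other value (81, int)

int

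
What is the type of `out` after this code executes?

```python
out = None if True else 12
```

Ternary: condition is True, if branch (None) taken → NoneType

NoneType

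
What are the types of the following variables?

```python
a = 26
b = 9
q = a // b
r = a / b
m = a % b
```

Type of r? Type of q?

int / int returns float; int // int returns int

float, int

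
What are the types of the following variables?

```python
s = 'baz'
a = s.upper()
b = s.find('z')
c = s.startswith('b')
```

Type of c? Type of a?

str.startswith() returns bool; str.upper() returns str

bool, str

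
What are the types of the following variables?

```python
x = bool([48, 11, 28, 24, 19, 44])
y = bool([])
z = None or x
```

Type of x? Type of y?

bool() returns bool; bool() returns bool

bool, bool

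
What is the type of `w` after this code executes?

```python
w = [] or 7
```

'or' returns first truthy value (7, which is int)

int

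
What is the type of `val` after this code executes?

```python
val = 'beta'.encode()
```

str.encode() returns bytes

bytes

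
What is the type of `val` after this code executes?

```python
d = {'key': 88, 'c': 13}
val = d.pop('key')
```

dict.pop() returns the value (int)

int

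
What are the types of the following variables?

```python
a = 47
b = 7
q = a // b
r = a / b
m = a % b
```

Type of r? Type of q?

int / int returns float; int // int returns int

float, int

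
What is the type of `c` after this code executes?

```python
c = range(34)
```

range() returns a range object

range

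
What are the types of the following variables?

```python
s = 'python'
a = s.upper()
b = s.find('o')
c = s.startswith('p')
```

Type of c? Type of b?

str.startswith() returns bool; str.find() returns int

bool, int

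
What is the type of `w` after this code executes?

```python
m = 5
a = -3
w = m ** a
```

int ** negative int returns float

float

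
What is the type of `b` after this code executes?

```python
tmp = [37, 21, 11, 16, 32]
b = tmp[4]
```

Indexing a list of ints returns int (tmp[4] = 32)

int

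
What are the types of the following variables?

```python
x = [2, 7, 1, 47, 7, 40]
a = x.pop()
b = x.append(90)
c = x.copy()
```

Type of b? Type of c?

list.append() returns None; list.copy() returns list

NoneType, list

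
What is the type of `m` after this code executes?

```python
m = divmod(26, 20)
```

divmod() returns a tuple (quotient, remainder)

tuple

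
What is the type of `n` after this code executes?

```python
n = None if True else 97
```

Ternary: condition is True, if branch (None) taken → NoneType

NoneType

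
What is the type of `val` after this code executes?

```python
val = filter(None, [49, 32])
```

filter() returns a filter iterator object

filter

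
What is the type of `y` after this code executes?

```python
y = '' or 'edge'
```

'or' returns first truthy value ('edge', which is str)

str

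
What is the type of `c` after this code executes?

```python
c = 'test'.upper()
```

str.upper() returns str

str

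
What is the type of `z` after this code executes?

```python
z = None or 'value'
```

'or' with None returns the other value ('value', str)

str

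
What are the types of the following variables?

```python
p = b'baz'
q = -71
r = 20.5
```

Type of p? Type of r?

p is bytes; r is float

bytes, float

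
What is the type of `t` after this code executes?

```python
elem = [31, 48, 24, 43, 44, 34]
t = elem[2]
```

Indexing a list of ints returns int (elem[2] = 24)

int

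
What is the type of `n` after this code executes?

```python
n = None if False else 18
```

Ternary: condition is False, else branch (18) taken → int

int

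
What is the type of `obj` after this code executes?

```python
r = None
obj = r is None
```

'is' comparison returns bool

bool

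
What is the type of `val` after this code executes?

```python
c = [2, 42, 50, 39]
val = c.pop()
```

list.pop() returns the popped element (int here)

int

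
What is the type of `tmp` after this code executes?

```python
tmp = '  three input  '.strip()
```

str.strip() returns str

str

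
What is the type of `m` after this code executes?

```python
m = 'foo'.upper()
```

str.upper() returns str

str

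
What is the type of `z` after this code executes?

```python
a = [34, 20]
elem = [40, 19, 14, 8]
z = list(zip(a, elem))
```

list(zip(...)) returns a list of tuples

list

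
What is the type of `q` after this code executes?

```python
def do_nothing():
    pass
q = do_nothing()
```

A function with no return statement returns None

NoneType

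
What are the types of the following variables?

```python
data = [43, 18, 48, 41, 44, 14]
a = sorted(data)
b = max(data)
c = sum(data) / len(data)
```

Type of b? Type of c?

max of ints returns int; int / int returns float

int, float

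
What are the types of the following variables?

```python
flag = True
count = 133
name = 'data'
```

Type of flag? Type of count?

flag is bool; count is int

bool, int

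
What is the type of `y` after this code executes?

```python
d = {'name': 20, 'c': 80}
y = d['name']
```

Accessing dict[str, int] with key 'name' returns int value 20

int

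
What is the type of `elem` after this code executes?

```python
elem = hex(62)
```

hex() returns str representation

str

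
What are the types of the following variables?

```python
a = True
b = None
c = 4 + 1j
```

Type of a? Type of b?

a is bool; b is NoneType

bool, NoneType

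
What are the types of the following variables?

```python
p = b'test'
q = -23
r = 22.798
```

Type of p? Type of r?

p is bytes; r is float

bytes, float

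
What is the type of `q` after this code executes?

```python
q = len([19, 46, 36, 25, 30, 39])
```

len() always returns int

int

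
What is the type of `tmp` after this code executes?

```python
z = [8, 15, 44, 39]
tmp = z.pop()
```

list.pop() returns the popped element (int here)

int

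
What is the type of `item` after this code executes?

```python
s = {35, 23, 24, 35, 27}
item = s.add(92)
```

set.add() returns None (mutates in place)

NoneType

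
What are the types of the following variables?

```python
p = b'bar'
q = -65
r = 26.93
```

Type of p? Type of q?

p is bytes; q is int

bytes, int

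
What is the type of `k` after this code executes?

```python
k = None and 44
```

'and' returns first falsy value (None)

NoneType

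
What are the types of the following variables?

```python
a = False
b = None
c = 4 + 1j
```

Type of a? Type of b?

a is bool; b is NoneType

bool, NoneType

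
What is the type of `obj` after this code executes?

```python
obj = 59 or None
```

'or' returns first truthy value (59, int)

int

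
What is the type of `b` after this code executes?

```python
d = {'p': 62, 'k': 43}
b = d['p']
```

Accessing dict[str, int] with key 'p' returns int value 62

int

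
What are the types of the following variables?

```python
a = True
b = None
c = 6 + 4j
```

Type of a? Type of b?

a is bool; b is NoneType

bool, NoneType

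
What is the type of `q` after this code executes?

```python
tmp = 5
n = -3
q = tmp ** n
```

int ** negative int returns float

float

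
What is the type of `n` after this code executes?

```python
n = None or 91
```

'or' with None returns the other value (91, int)

int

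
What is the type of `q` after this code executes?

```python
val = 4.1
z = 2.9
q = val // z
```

float // float returns float (floor division preserves float type)

float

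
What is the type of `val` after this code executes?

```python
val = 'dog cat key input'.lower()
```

str.lower() returns str

str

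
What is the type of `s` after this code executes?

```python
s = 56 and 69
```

'and' returns the last value when all truthy (69, which is int)

int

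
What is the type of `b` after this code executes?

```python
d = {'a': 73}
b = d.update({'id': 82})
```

dict.update() returns None

NoneType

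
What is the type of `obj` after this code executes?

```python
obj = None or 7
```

'or' with None returns the other value (7, int)

int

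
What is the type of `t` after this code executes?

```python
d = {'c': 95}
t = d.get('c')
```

dict.get() returns the value (int) when key is found

int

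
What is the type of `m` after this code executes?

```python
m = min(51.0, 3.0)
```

min() of floats returns float

float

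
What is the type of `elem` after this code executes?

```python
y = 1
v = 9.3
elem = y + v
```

int + float returns float (1 + 9.3 = 10.3)

float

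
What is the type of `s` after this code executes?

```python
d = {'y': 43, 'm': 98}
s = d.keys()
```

.keys() returns a dict_keys view object

dict_keys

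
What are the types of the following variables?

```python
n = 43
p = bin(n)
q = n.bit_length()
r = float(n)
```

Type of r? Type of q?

float() returns float; int.bit_length() returns int

float, int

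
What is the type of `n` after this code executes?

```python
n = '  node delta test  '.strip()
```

str.strip() returns str

str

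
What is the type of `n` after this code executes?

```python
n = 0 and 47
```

'and' returns the first falsy value (0, which is int)

int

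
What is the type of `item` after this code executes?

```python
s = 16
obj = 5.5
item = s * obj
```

int * float returns float (16 * 5.5 = 88.0)

float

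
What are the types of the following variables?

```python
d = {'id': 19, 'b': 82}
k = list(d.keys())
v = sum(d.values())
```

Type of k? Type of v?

list(...) returns list; sum of int values returns int

list, int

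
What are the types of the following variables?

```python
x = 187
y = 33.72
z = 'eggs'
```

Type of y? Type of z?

y is float; z is str

float, str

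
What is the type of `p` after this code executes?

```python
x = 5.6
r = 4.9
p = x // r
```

float // float returns float (floor division preserves float type)

float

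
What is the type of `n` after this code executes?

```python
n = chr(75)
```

chr() returns str (single character)

str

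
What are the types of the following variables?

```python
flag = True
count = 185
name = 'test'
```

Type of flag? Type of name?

flag is bool; name is str

bool, str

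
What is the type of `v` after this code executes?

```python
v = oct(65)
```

oct() returns str representation

str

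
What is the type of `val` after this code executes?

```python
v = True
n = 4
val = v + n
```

bool + int returns int (True is 1, so 1 + 4 = 5)

int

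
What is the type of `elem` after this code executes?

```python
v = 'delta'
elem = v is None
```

'is' comparison returns bool

bool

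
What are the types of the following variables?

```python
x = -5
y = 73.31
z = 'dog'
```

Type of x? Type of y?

x is int; y is float

int, float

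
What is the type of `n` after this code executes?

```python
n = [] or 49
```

'or' returns first truthy value (49, which is int)

int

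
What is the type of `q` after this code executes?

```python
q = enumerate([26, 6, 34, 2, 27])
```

enumerate() returns an enumerate iterator object

enumerate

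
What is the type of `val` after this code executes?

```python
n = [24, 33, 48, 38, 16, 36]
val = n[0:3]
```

Slicing a list always returns a list

list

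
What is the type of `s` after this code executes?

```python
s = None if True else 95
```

Ternary: condition is True, if branch (None) taken → NoneType

NoneType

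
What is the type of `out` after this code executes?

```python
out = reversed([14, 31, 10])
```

reversed() on a list returns a list_reverseiterator

list_reverseiterator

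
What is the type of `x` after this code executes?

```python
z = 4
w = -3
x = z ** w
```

int ** negative int returns float

float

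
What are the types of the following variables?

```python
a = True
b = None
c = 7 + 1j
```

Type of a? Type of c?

a is bool; c is complex

bool, complex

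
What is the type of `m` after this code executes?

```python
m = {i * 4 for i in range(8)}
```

A set comprehension {expr for x in iterable} produces a set

set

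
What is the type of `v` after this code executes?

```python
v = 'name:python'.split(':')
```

str.split() returns list

list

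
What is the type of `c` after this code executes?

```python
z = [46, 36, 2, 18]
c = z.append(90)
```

list.append() returns None (mutates in place)

NoneType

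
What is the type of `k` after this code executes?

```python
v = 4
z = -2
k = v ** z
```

int ** negative int returns float

float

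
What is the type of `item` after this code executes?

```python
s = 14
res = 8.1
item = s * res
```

int * float returns float (14 * 8.1 = 113.4)

float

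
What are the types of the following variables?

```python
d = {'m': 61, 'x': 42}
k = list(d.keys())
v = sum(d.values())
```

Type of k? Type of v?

list(...) returns list; sum of int values returns int

list, int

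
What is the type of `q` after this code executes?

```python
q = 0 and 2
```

'and' returns the first falsy value (0, which is int)

int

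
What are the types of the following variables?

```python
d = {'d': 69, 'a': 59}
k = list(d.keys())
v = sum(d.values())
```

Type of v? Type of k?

sum of int values returns int; list(...) returns list

int, list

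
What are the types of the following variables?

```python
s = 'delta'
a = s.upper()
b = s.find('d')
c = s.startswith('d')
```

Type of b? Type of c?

str.find() returns int; str.startswith() returns bool

int, bool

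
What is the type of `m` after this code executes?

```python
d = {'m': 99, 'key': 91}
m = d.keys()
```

.keys() returns a dict_keys view object

dict_keys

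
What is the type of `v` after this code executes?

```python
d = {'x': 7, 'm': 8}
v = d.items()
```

dict.items() returns a dict_items view

dict_items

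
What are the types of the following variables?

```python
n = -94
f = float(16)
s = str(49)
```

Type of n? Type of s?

n is int; s is str

int, str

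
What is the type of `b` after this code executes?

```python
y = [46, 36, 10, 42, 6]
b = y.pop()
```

list.pop() returns the popped element (int here)

int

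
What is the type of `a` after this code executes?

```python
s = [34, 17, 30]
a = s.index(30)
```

list.index() returns int

int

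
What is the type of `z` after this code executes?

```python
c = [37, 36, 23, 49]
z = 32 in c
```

'in' operator returns bool

bool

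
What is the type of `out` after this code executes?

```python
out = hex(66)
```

hex() returns str representation

str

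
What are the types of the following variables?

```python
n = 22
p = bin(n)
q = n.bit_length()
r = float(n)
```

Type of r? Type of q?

float() returns float; int.bit_length() returns int

float, int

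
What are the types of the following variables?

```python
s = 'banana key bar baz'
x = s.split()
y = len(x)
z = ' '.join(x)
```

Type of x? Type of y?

str.split() returns list; len() returns int

list, int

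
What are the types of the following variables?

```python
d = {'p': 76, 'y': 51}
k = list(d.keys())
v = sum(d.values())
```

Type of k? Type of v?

list(...) returns list; sum of int values returns int

list, int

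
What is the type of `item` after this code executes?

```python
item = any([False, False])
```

any() returns bool

bool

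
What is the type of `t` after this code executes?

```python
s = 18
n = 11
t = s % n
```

int % int returns int (18 % 11 = 7)

int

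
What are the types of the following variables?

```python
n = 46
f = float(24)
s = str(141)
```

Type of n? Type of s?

n is int; s is str

int, str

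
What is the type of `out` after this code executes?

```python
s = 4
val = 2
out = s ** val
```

int ** positive int returns int (4 ** 2 = 16)

int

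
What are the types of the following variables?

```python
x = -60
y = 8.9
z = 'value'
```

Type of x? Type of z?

x is int; z is str

int, str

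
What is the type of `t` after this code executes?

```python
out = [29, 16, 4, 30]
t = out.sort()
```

list.sort() returns None (sorts in place)

NoneType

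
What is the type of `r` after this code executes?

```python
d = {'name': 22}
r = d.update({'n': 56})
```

dict.update() returns None

NoneType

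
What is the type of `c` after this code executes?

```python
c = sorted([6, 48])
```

sorted() always returns list

list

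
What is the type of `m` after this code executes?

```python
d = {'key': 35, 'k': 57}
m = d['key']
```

Accessing dict[str, int] with key 'key' returns int value 35

int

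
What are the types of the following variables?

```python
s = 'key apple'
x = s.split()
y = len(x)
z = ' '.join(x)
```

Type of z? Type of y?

str.join() returns str; len() returns int

str, int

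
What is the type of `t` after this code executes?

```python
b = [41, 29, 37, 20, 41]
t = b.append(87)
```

list.append() returns None (mutates in place)

NoneType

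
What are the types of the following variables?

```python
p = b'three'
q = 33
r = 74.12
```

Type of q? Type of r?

q is int; r is float

int, float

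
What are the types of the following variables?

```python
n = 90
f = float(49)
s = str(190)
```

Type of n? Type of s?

n is int; s is str

int, str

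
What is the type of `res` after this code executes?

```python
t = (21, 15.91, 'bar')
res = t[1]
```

Index 1 of tuple is 15.91 which is float

float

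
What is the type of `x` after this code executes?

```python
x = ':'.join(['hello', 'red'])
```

str.join() returns str

str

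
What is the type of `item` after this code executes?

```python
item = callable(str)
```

callable() returns bool

bool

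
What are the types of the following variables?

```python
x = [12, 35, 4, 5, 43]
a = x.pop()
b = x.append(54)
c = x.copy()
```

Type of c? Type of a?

list.copy() returns list; list.pop() returns the element (int)

list, int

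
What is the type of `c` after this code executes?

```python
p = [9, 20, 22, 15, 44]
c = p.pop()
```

list.pop() returns the popped element (int here)

int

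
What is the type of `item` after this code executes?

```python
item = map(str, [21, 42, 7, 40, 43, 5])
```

map() returns a map iterator object

map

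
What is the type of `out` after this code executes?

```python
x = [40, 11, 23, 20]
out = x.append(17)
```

list.append() returns None (mutates in place)

NoneType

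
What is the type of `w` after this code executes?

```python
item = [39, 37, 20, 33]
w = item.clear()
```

list.clear() returns None

NoneType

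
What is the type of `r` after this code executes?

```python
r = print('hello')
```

print() returns None

NoneType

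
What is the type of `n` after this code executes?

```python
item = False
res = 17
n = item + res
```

bool + int returns int (False is 0, so 0 + 17 = 17)

int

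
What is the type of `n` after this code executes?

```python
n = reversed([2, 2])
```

reversed() on a list returns a list_reverseiterator

list_reverseiterator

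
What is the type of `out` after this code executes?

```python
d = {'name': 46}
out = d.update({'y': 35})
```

dict.update() returns None

NoneType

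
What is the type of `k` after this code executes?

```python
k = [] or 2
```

'or' returns first truthy value (2, which is int)

int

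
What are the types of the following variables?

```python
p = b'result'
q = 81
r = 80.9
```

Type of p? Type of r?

p is bytes; r is float

bytes, float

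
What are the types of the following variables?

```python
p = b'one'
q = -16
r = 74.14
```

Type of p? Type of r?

p is bytes; r is float

bytes, float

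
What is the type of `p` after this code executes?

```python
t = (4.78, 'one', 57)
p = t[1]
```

Index 1 of tuple is 'one' which is str

str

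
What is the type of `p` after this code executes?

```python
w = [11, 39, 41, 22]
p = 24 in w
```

'in' operator returns bool

bool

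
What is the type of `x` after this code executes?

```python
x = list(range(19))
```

list(range(...)) returns list

list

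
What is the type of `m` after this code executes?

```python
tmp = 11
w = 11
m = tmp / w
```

int / int always returns float in Python 3 (11 / 11 = 1)

float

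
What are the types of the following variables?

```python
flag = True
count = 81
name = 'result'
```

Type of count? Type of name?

count is int; name is str

int, str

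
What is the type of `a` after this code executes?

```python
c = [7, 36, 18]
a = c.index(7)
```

list.index() returns int

int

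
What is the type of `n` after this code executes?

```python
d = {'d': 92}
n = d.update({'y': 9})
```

dict.update() returns None

NoneType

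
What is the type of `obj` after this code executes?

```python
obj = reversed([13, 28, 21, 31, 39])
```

reversed() on a list returns a list_reverseiterator

list_reverseiterator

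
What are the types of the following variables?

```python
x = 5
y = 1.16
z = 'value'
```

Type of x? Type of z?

x is int; z is str

int, str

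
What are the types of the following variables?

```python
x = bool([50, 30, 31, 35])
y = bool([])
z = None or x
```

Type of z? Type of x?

None or <bool> returns the bool; bool() returns bool

bool, bool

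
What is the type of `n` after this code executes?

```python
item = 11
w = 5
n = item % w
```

int % int returns int (11 % 5 = 1)

int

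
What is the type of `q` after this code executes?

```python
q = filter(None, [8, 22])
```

filter() returns a filter iterator object

filter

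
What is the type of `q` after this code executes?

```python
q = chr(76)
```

chr() returns str (single character)

str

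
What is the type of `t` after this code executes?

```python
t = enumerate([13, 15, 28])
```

enumerate() returns an enumerate iterator object

enumerate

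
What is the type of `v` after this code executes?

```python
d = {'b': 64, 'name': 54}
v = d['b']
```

Accessing dict[str, int] with key 'b' returns int value 64

int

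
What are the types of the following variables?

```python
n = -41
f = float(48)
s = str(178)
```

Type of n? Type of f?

n is int; f is float

int, float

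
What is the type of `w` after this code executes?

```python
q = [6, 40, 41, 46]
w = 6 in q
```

'in' operator returns bool

bool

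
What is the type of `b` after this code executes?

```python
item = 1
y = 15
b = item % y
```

int % int returns int (1 % 15 = 1)

int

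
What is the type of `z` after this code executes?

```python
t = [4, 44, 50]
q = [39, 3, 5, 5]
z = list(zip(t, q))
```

list(zip(...)) returns a list of tuples

list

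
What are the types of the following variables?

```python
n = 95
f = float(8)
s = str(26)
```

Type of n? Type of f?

n is int; f is float

int, float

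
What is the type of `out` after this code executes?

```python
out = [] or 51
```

'or' returns first truthy value (51, which is int)

int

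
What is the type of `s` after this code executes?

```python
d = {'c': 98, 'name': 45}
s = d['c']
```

Accessing dict[str, int] with key 'c' returns int value 98

int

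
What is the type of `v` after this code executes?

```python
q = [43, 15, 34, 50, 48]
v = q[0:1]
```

Slicing a list always returns a list

list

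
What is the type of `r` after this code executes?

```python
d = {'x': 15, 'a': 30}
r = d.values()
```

.values() returns a dict_values view object

dict_values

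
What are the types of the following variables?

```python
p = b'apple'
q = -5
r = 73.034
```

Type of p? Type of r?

p is bytes; r is float

bytes, float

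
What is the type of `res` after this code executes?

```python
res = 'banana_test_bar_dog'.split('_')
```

str.split() returns list

list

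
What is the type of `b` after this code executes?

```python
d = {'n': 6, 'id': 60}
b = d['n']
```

Accessing dict[str, int] with key 'n' returns int value 6

int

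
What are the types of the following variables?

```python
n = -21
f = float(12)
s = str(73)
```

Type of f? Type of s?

f is float; s is str

float, str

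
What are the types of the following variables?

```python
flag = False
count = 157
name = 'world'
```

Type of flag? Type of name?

flag is bool; name is str

bool, str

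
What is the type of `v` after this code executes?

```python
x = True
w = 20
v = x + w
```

bool + int returns int (True is 1, so 1 + 20 = 21)

int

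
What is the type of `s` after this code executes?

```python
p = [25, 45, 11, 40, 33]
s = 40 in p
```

'in' operator returns bool

bool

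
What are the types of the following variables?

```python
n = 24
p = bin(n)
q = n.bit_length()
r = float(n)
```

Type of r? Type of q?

float() returns float; int.bit_length() returns int

float, int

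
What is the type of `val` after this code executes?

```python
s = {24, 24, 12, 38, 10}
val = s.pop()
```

Popping from a set of ints returns int

int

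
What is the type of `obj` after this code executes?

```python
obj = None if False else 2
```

Ternary: condition is False, else branch (2) taken → int

int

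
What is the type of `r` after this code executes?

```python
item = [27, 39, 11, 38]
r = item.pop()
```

list.pop() returns the popped element (int here)

int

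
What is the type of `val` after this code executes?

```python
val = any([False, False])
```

any() returns bool

bool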